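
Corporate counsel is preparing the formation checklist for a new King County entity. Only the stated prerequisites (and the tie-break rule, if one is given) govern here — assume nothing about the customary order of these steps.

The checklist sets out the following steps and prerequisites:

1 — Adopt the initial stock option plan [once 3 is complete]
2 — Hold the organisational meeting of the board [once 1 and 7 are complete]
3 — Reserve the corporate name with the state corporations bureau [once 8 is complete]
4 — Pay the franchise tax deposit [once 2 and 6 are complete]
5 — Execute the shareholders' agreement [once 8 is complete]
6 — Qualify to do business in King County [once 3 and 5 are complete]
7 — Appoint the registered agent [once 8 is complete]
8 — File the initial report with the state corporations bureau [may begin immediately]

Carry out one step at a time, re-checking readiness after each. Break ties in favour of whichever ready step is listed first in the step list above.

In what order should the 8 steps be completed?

8 is the only step with nothing outstanding, so it goes first.
Ready: 3, 5 and 7. 3 is listed earlier → 3.
1 now also ready, so the ready set is {1, 5, 7}; 1 is listed earlier → 1.
Now 5 and 7 have their prerequisites met. 5 is listed earlier, so 5 next.
Now 6 and 7 have their prerequisites met. 6 is listed earlier, so 6 next.
7 needed 8, now all done → 7.
2 needed 1 and 7, now all done → 2.
That leaves 4 as the only ready step → 4.

8 3 1 5 6 7 2 4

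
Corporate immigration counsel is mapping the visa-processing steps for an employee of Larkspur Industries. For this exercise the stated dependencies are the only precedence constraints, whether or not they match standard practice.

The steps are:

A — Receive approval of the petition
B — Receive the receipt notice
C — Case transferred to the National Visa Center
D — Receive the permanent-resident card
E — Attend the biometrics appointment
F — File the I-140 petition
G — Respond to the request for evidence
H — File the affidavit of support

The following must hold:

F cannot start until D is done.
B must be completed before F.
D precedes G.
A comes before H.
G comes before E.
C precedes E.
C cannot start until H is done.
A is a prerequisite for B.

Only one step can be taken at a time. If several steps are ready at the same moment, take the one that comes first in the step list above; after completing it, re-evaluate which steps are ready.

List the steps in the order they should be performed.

A, B, D, F, G, H, C, E

A and D have no prerequisites; A is listed earlier, so A is first.
B, D and H are all available; B is listed earlier → B.
D and H are both available; D is listed earlier → D.
Ready: F, G and H. F is listed earlier → F.
Now G and H have their prerequisites met. G is listed earlier, so G next.
H needed A, now all done → H.
C needed H, now all done → C.
E needed C and G, now all done → E.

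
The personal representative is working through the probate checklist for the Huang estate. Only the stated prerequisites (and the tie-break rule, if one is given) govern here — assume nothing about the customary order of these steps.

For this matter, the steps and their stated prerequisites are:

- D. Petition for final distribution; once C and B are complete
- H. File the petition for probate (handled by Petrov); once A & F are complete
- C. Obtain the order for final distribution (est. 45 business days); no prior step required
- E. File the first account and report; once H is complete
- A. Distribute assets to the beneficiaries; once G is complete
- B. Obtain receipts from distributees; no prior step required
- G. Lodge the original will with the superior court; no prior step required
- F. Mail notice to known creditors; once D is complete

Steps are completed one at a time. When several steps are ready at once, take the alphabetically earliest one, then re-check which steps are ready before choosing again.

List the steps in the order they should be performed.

Nothing is required for B, C and G. B has the earlier label → B first.
Now C and G have their prerequisites met. C has the earlier label, so C next.
D and G are both available; D has the earlier label → D.
Now F and G have their prerequisites met. F has the earlier label, so F next.
G is the only step now ready → G.
A needed G, now all done → A.
H needed A and F, now all done → H.
E needed H, now all done → E.

B → C → D → F → G → A → H → E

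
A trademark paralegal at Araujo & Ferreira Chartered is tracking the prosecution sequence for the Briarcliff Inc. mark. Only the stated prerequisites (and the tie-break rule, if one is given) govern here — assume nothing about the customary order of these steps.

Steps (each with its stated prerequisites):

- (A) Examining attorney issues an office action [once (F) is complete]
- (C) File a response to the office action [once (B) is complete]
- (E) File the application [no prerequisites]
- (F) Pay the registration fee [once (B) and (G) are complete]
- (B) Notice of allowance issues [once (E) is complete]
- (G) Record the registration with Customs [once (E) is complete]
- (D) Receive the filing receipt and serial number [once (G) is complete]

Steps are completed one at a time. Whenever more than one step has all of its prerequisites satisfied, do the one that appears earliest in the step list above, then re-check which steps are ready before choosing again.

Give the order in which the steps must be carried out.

(E), (B), (C), (G), (F), (A), (D)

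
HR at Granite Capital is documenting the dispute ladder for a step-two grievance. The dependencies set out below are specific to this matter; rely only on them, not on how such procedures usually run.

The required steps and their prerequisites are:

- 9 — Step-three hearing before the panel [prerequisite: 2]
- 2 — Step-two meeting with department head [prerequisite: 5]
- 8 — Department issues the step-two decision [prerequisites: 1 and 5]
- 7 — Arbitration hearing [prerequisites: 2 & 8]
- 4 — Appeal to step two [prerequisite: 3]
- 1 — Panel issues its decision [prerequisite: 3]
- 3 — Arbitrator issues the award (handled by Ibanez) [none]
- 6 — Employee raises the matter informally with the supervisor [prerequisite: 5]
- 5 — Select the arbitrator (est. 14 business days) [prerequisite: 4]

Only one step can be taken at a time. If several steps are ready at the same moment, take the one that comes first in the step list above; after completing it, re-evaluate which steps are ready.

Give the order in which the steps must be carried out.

3, 4, 1, 5, 2, 9, 8, 7, 6

Only 3 has no prerequisites, so it is first.
4 and 1 are both available; 4 is listed earlier → 4.
Now 1 and 5 have their prerequisites met. 1 is listed earlier, so 1 next.
5 is the only step now ready → 5.
Ready: 2, 8 and 6. 2 is listed earlier → 2.
9, 8 and 6 are all available; 9 is listed earlier → 9.
Now 8 and 6 have their prerequisites met. 8 is listed earlier, so 8 next.
Ready: 7 and 6. 7 is listed earlier → 7.
That leaves 6 as the only ready step → 6.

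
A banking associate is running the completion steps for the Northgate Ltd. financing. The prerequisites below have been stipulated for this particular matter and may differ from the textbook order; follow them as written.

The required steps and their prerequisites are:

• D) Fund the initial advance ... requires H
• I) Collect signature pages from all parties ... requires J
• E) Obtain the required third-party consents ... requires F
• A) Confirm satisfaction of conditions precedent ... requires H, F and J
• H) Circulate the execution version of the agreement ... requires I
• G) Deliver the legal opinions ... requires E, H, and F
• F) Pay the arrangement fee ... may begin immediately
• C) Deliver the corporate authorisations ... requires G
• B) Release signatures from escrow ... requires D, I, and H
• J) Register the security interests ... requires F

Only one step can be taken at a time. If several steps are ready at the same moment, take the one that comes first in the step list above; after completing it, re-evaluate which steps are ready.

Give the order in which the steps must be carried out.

F, E, J, I, H, D, A, G, C, B

F is the only step with nothing outstanding, so it goes first.
Ready: E and J. E is listed earlier → E.
J needed F, now all done → J.
That leaves I as the only ready step → I.
H needed I, now all done → H.
Ready: D, A and G. D is listed earlier → D.
Ready: A, G and B. A is listed earlier → A.
Ready: G and B. G is listed earlier → G.
C and B are both available; C is listed earlier → C.
B is the only step now ready → B.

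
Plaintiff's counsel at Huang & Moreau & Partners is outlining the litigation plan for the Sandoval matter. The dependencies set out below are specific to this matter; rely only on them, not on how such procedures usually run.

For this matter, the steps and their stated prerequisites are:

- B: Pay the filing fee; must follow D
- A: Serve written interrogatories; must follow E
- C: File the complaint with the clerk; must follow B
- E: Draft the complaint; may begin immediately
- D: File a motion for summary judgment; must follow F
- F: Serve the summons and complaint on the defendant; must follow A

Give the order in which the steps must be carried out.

E, A, F, D, B, C

Only E has no prerequisites, so it is first.
Next only A has its prerequisites met → A.
Next only F has its prerequisites met → F.
Next only D has its prerequisites met → D.
B needed D, now all done → B.
C needed B, now all done → C.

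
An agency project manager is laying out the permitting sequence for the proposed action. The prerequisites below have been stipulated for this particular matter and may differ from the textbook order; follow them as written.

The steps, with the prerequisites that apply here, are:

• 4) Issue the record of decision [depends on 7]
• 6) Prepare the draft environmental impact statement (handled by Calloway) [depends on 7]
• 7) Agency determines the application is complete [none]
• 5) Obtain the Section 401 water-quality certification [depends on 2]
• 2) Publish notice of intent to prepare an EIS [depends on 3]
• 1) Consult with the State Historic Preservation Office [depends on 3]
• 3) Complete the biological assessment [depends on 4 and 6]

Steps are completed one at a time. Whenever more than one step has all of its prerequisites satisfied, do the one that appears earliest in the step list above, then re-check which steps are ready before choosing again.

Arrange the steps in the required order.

7 → 4 → 6 → 3 → 2 → 5 → 1

7 has no prerequisites → 7 first.
Now 4 and 6 have their prerequisites met. 4 is listed earlier, so 4 next.
6 needed 7, now all done → 6.
3 needed 4 and 6, now all done → 3.
Ready: 2 and 1. 2 is listed earlier → 2.
5 and 1 are both available; 5 is listed earlier → 5.
That leaves 1 as the only ready step → 1.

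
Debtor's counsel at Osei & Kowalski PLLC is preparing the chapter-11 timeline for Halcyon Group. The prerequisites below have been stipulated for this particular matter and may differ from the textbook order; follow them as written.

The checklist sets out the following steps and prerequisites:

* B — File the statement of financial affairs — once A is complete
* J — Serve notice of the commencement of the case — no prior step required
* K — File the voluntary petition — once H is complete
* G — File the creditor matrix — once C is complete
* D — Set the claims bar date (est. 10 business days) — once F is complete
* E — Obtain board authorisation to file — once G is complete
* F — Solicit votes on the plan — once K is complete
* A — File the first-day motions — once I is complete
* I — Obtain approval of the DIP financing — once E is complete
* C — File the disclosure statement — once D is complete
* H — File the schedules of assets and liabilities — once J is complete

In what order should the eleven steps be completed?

J → H → K → F → D → C → G → E → I → A → B

J has no prerequisites → J first.
That leaves H as the only ready step → H.
Next only K has its prerequisites met → K.
F is the only step now ready → F.
That leaves D as the only ready step → D.
Next only C has its prerequisites met → C.
G is the only step now ready → G.
Next only E has its prerequisites met → E.
Next only I has its prerequisites met → I.
Next only A has its prerequisites met → A.
Next only B has its prerequisites met → B.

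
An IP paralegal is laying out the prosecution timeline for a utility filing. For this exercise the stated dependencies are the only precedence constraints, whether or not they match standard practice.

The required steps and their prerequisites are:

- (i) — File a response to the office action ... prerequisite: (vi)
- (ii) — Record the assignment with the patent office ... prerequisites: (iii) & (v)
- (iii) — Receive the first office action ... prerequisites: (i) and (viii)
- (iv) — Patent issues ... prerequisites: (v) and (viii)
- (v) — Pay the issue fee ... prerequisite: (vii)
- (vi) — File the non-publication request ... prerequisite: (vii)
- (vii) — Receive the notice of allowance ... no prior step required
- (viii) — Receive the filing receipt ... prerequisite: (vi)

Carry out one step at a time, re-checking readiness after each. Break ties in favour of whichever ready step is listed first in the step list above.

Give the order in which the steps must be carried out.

(vii) is the only step with nothing outstanding, so it goes first.
(v) and (vi) are both available; (v) is listed earlier → (v).
Next only (vi) has its prerequisites met → (vi).
(i) and (viii) are both available; (i) is listed earlier → (i).
That leaves (viii) as the only ready step → (viii).
(iii) and (iv) are both available; (iii) is listed earlier → (iii).
(ii) now also ready, so the ready set is {(ii), (iv)}; (ii) is listed earlier → (ii).
(iv) needed (v) and (viii), now all done → (iv).

(vii) (v) (vi) (i) (viii) (iii) (ii) (iv)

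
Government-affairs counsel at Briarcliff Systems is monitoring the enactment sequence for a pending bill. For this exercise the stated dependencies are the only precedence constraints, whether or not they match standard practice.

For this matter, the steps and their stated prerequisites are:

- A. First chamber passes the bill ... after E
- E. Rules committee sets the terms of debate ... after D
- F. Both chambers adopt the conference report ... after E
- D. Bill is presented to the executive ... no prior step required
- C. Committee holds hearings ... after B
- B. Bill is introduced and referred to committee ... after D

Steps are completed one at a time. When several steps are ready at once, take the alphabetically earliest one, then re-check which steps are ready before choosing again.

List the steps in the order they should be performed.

D has no prerequisites → D first.
Now B and E have their prerequisites met. B has the earlier label, so B next.
C now also ready, so the ready set is {C, E}; C has the earlier label → C.
Next only E has its prerequisites met → E.
Ready: A and F. A has the earlier label → A.
That leaves F as the only ready step → F.

D B C E A F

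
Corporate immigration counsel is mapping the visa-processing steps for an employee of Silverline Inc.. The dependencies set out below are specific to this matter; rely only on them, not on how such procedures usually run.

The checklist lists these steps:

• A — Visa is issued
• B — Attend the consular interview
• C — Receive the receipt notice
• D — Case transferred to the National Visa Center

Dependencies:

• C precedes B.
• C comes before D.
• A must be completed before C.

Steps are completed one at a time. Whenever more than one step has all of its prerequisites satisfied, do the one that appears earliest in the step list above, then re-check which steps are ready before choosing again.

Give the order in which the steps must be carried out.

A, C, B, D

A is the only step with nothing outstanding, so it goes first.
C needed A, now all done → C.
Now B and D have their prerequisites met. B is listed earlier, so B next.
D needed C, now all done → D.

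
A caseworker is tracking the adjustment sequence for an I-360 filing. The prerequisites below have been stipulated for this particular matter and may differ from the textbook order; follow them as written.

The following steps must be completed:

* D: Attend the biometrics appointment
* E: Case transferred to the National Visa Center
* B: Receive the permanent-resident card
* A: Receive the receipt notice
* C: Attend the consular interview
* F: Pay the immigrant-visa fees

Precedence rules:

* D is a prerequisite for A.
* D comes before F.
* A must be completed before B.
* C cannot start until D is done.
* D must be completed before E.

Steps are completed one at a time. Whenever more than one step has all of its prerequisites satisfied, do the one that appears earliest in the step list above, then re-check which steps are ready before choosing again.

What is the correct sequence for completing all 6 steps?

Only D has no prerequisites, so it is first.
Now E, A, C and F have their prerequisites met. E is listed earlier, so E next.
A, C and F are all available; A is listed earlier → A.
Now B, C and F have their prerequisites met. B is listed earlier, so B next.
Ready: C and F. C is listed earlier → C.
Next only F has its prerequisites met → F.

D → E → A → B → C → F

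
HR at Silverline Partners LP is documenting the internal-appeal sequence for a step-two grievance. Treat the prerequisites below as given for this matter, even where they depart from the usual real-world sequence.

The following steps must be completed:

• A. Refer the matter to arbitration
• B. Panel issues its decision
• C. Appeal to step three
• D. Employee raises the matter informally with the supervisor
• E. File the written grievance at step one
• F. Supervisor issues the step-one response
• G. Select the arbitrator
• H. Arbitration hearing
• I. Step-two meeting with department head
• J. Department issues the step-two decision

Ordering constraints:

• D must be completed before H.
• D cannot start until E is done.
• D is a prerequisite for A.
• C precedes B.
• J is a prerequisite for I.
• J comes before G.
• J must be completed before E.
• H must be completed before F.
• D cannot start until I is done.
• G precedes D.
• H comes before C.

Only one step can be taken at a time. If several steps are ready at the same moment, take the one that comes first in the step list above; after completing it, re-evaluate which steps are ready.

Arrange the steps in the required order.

J, E, G, I, D, A, H, C, B, F

J has no prerequisites → J first.
Ready: E, G and I. E is listed earlier → E.
Now G and I have their prerequisites met. G is listed earlier, so G next.
I needed J, now all done → I.
D needed E, G and I, now all done → D.
Now A and H have their prerequisites met. A is listed earlier, so A next.
H needed D, now all done → H.
Ready: C and F. C is listed earlier → C.
B now also ready, so the ready set is {B, F}; B is listed earlier → B.
F is the only step now ready → F.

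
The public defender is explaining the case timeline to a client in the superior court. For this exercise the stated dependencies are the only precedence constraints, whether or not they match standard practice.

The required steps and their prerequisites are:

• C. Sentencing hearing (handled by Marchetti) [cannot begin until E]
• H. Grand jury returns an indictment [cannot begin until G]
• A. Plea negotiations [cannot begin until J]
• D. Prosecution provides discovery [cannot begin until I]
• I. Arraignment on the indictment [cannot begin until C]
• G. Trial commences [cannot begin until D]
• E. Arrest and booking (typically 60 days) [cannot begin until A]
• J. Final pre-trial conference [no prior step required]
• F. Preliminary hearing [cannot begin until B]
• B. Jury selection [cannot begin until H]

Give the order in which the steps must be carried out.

J, A, E, C, I, D, G, H, B, F

Only J has no prerequisites, so it is first.
Next only A has its prerequisites met → A.
E needed A, now all done → E.
Next only C has its prerequisites met → C.
I needed C, now all done → I.
D is the only step now ready → D.
Next only G has its prerequisites met → G.
H needed G, now all done → H.
B needed H, now all done → B.
F is the only step now ready → F.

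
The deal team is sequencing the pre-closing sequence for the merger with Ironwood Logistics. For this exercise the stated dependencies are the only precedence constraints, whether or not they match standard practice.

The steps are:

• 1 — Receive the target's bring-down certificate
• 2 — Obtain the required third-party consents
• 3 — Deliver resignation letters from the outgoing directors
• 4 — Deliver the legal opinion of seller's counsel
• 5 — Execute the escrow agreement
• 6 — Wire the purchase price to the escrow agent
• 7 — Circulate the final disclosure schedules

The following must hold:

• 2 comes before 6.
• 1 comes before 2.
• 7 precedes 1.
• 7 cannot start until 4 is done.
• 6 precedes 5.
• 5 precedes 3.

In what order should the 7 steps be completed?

4 is the only step with nothing outstanding, so it goes first.
That leaves 7 as the only ready step → 7.
That leaves 1 as the only ready step → 1.
2 is the only step now ready → 2.
6 needed 2, now all done → 6.
5 needed 6, now all done → 5.
That leaves 3 as the only ready step → 3.

4 → 7 → 1 → 2 → 6 → 5 → 3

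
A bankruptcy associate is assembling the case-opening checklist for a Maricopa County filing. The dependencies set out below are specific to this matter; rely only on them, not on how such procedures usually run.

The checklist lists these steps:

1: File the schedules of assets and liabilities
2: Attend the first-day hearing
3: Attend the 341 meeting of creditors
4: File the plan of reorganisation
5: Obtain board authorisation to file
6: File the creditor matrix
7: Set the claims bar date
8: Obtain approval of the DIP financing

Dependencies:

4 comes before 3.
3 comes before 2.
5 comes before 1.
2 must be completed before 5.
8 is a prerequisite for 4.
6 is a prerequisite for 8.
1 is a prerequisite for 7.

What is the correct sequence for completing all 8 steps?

6 → 8 → 4 → 3 → 2 → 5 → 1 → 7

6 has no prerequisites → 6 first.
8 needed 6, now all done → 8.
That leaves 4 as the only ready step → 4.
3 needed 4, now all done → 3.
2 needed 3, now all done → 2.
5 needed 2, now all done → 5.
Next only 1 has its prerequisites met → 1.
That leaves 7 as the only ready step → 7.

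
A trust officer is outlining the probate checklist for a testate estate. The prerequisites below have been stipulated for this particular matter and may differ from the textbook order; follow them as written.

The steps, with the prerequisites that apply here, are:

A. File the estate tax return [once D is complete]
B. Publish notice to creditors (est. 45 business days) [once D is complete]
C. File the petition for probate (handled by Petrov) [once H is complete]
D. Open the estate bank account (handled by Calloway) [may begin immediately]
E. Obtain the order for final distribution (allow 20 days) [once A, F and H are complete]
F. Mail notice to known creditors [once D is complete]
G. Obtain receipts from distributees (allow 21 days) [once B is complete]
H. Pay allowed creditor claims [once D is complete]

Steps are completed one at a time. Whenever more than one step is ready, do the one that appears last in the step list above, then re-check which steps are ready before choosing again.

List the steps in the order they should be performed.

D → H → F → C → B → G → A → E

D has no prerequisites → D first.
Ready: H, F, B and A. H is listed later → H.
Now F, C, B and A have their prerequisites met. F is listed later, so F next.
Now C, B and A have their prerequisites met. C is listed later, so C next.
Ready: B and A. B is listed later → B.
G now also ready, so the ready set is {G, A}; G is listed later → G.
A needed D, now all done → A.
Next only E has its prerequisites met → E.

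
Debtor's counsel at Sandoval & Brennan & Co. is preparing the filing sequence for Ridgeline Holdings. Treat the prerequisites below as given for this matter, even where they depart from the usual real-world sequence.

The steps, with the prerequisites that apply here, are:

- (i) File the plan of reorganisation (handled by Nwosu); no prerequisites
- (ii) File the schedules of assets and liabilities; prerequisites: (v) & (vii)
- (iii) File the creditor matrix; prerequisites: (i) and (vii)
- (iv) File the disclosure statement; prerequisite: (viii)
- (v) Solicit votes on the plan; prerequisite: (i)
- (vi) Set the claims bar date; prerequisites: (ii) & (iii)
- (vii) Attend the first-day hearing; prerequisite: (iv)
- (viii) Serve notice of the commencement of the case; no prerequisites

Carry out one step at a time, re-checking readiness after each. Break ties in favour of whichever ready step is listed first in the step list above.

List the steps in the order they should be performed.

(i), (v), (viii), (iv), (vii), (ii), (iii), (vi)

Nothing is required for (i) and (viii). (i) is listed earlier → (i) first.
(v) now also ready, so the ready set is {(v), (viii)}; (v) is listed earlier → (v).
(viii) is the only step now ready → (viii).
(iv) is the only step now ready → (iv).
That leaves (vii) as the only ready step → (vii).
(ii) and (iii) are both available; (ii) is listed earlier → (ii).
Next only (iii) has its prerequisites met → (iii).
(vi) needed (ii) and (iii), now all done → (vi).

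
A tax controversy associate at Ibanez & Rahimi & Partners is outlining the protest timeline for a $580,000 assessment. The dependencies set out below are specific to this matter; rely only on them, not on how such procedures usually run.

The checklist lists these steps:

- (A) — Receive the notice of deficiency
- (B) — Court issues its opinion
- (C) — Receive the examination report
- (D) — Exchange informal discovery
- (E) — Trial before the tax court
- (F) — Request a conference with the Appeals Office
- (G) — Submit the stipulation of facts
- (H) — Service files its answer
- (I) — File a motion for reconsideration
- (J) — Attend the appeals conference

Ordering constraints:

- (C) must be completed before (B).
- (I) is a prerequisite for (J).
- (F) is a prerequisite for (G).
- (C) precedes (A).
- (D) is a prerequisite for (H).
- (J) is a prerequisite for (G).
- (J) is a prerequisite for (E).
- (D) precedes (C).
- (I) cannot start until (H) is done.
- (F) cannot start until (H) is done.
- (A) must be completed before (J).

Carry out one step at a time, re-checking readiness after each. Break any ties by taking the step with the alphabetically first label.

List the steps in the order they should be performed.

(D) has no prerequisites → (D) first.
(C) and (H) are both available; (C) has the earlier label → (C).
Now (A), (B) and (H) have their prerequisites met. (A) has the earlier label, so (A) next.
Ready: (B) and (H). (B) has the earlier label → (B).
Next only (H) has its prerequisites met → (H).
Ready: (F) and (I). (F) has the earlier label → (F).
(I) is the only step now ready → (I).
(J) needed (A) and (I), now all done → (J).
Ready: (E) and (G). (E) has the earlier label → (E).
That leaves (G) as the only ready step → (G).

(D) → (C) → (A) → (B) → (H) → (F) → (I) → (J) → (E) → (G)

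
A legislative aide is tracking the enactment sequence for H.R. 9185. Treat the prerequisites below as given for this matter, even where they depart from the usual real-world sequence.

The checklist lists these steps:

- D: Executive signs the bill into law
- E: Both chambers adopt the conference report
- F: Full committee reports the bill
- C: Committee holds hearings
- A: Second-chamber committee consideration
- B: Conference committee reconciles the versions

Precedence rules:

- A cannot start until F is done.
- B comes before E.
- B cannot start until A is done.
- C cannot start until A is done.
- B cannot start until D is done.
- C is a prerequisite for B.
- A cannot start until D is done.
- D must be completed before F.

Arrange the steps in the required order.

D is the only step with nothing outstanding, so it goes first.
F needed D, now all done → F.
A needed D and F, now all done → A.
That leaves C as the only ready step → C.
B needed D, C and A, now all done → B.
That leaves E as the only ready step → E.

D F A C B E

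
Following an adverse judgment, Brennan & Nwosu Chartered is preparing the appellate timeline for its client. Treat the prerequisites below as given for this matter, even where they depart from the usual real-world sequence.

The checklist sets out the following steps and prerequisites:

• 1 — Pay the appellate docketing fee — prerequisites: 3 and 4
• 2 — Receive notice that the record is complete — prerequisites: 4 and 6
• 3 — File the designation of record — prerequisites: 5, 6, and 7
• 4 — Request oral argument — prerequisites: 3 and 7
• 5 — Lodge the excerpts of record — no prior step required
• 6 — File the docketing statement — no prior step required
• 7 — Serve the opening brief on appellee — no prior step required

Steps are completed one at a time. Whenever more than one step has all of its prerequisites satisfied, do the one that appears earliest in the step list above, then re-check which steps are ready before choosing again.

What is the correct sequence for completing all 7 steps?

Nothing is required for 5, 6 and 7. 5 is listed earlier → 5 first.
Now 6 and 7 have their prerequisites met. 6 is listed earlier, so 6 next.
Next only 7 has its prerequisites met → 7.
3 is the only step now ready → 3.
4 is the only step now ready → 4.
Ready: 1 and 2. 1 is listed earlier → 1.
2 is the only step now ready → 2.

5, 6, 7, 3, 4, 1, 2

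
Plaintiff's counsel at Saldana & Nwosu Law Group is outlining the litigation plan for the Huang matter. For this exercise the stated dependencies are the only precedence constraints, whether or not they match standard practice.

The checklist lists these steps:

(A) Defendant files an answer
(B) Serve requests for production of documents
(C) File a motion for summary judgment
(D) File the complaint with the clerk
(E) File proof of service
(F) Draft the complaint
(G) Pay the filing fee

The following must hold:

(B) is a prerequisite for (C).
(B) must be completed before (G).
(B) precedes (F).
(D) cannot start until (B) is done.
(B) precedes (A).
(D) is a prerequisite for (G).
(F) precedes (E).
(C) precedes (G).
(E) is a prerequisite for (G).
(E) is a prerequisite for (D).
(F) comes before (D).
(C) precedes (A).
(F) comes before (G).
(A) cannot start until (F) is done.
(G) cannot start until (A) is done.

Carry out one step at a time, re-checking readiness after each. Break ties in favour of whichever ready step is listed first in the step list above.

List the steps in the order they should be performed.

(B) is the only step with nothing outstanding, so it goes first.
(C) and (F) are both available; (C) is listed earlier → (C).
That leaves (F) as the only ready step → (F).
(A) and (E) are both available; (A) is listed earlier → (A).
(E) needed (F), now all done → (E).
Next only (D) has its prerequisites met → (D).
That leaves (G) as the only ready step → (G).

(B), (C), (F), (A), (E), (D), (G)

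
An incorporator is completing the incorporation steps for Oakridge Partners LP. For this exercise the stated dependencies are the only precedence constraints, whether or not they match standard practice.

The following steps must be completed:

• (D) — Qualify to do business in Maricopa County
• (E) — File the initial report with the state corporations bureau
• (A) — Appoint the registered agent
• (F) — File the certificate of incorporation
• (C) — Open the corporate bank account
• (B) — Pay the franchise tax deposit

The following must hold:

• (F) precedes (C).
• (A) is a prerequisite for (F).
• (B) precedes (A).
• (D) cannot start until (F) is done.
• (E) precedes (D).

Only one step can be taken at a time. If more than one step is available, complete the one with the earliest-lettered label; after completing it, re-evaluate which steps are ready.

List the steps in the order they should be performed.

(B) and (E) have no prerequisites; (B) has the earlier label, so (B) is first.
Now (A) and (E) have their prerequisites met. (A) has the earlier label, so (A) next.
Now (E) and (F) have their prerequisites met. (E) has the earlier label, so (E) next.
Next only (F) has its prerequisites met → (F).
(C) and (D) are both available; (C) has the earlier label → (C).
(D) needed (E) and (F), now all done → (D).

(B) → (A) → (E) → (F) → (C) → (D)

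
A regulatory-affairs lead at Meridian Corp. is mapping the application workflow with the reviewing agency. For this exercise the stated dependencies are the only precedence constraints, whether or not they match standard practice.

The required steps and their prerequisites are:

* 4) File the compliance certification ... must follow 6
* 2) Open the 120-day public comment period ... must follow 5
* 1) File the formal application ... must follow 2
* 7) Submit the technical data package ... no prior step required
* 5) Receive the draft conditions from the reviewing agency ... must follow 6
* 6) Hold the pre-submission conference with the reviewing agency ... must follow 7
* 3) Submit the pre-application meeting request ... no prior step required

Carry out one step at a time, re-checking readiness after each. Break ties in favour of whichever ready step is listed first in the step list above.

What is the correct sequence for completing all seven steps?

7 and 3 have no prerequisites; 7 is listed earlier, so 7 is first.
6 now also ready, so the ready set is {6, 3}; 6 is listed earlier → 6.
4 and 5 now also ready, so the ready set is {4, 5, 3}; 4 is listed earlier → 4.
Ready: 5 and 3. 5 is listed earlier → 5.
2 now also ready, so the ready set is {2, 3}; 2 is listed earlier → 2.
1 now also ready, so the ready set is {1, 3}; 1 is listed earlier → 1.
Next only 3 has its prerequisites met → 3.

7 → 6 → 4 → 5 → 2 → 1 → 3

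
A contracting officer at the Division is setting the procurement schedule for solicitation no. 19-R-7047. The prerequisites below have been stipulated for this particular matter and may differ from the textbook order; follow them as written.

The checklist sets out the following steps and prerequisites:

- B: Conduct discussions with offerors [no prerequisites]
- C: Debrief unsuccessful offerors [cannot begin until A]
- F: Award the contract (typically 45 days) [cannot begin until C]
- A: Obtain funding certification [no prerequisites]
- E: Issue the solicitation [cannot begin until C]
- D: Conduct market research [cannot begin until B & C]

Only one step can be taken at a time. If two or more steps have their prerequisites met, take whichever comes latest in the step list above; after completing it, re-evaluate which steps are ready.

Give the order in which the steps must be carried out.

A C E F B D

Nothing is required for A and B. A is listed later → A first.
Ready: C and B. C is listed later → C.
E and F now also ready, so the ready set is {E, F, B}; E is listed later → E.
F and B are both available; F is listed later → F.
That leaves B as the only ready step → B.
That leaves D as the only ready step → D.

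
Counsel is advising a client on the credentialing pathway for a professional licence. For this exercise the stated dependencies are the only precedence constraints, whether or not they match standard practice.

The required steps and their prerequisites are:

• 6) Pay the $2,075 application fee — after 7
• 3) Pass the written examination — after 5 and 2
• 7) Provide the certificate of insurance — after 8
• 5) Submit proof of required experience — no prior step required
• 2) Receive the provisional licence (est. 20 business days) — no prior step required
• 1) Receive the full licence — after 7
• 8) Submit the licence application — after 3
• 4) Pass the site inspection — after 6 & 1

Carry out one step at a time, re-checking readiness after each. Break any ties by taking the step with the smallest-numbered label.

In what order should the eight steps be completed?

2, 5, 3, 8, 7, 1, 6, 4

Nothing is required for 2 and 5. 2 has the earlier label → 2 first.
Next only 5 has its prerequisites met → 5.
3 needed 2 and 5, now all done → 3.
8 needed 3, now all done → 8.
7 needed 8, now all done → 7.
Ready: 1 and 6. 1 has the earlier label → 1.
Next only 6 has its prerequisites met → 6.
That leaves 4 as the only ready step → 4.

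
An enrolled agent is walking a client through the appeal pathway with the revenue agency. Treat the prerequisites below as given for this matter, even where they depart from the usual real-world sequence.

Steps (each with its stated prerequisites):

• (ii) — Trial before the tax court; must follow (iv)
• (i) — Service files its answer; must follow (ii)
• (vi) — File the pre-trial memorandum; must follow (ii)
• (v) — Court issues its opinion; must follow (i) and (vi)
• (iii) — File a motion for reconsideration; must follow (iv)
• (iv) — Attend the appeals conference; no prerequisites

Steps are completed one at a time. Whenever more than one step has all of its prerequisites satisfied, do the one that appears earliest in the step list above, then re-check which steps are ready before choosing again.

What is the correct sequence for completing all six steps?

(iv) is the only step with nothing outstanding, so it goes first.
(ii) and (iii) are both available; (ii) is listed earlier → (ii).
(i) and (vi) now also ready, so the ready set is {(i), (vi), (iii)}; (i) is listed earlier → (i).
Ready: (vi) and (iii). (vi) is listed earlier → (vi).
(v) now also ready, so the ready set is {(v), (iii)}; (v) is listed earlier → (v).
Next only (iii) has its prerequisites met → (iii).

(iv) → (ii) → (i) → (vi) → (v) → (iii)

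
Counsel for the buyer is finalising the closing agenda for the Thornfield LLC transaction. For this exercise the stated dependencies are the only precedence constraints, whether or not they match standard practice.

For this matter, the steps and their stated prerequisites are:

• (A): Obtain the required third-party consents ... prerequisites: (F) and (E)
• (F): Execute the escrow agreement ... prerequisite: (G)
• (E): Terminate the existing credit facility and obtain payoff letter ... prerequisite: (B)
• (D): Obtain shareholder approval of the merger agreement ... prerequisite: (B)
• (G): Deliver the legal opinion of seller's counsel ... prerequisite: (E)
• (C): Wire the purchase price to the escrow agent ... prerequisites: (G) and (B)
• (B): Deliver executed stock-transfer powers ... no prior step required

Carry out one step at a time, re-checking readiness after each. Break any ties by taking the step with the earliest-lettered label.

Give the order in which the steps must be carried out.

(B) has no prerequisites → (B) first.
(D) and (E) are both available; (D) has the earlier label → (D).
Next only (E) has its prerequisites met → (E).
(G) is the only step now ready → (G).
Now (C) and (F) have their prerequisites met. (C) has the earlier label, so (C) next.
(F) needed (G), now all done → (F).
(A) needed (E) and (F), now all done → (A).

(B), (D), (E), (G), (C), (F), (A)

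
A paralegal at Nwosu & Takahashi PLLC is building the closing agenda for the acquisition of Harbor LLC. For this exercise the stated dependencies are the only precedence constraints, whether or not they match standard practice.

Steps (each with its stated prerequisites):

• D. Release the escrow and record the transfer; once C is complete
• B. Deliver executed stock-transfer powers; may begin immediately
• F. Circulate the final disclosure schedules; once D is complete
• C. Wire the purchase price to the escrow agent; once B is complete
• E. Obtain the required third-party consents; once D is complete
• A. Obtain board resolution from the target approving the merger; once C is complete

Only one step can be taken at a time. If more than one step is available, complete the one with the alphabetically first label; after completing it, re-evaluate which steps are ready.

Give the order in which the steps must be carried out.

B → C → A → D → E → F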